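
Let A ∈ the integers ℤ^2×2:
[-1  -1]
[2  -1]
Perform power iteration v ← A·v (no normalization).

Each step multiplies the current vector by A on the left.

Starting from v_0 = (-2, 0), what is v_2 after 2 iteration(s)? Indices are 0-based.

v_0 = (-2, 0).
v_1 = A·v_0 = (2, -4).
v_2 = A·v_1 = (2, 8).

v_2 = (2, 8)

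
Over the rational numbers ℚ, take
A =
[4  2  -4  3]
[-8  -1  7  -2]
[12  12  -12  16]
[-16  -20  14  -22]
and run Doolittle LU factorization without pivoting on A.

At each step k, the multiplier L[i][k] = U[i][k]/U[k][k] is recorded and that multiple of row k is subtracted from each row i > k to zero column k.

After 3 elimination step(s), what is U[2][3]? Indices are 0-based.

U[2][3] = -1

k=0: U[0][0]=4
  eliminate (1,0): mult=-2, new row 1: (0, 3, -1, 4); set L[1][0]=-2
  eliminate (2,0): mult=3, new row 2: (0, 6, 0, 7); set L[2][0]=3
  eliminate (3,0): mult=-4, new row 3: (0, -12, -2, -10); set L[3][0]=-4
k=1: U[1][1]=3
  eliminate (2,1): mult=2, new row 2: (0, 0, 2, -1); set L[2][1]=2
  eliminate (3,1): mult=-4, new row 3: (0, 0, -6, 6); set L[3][1]=-4
k=2: U[2][2]=2
  eliminate (3,2): mult=-3, new row 3: (0, 0, 0, 3); set L[3][2]=-3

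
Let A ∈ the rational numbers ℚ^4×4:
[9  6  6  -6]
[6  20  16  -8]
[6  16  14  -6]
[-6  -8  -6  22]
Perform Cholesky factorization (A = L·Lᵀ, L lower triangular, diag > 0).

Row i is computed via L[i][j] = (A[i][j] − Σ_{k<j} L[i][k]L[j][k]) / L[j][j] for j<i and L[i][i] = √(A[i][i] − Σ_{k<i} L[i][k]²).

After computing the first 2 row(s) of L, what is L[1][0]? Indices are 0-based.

Step 1: L[0][0] = √(9) = 3.
  L[1][0] = (6) / L[0][0] = 2.
Step 2: L[1][1] = √(16) = 4.

L[1][0] = 2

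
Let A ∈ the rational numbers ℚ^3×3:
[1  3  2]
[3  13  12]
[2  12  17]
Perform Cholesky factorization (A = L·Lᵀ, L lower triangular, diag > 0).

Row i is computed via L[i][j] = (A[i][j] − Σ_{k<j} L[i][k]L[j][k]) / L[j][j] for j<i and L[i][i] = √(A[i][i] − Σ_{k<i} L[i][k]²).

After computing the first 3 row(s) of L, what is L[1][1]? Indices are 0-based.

Step 1: L[0][0] = √(1) = 1.
  L[1][0] = (3) / L[0][0] = 3.
Step 2: L[1][1] = √(4) = 2.
  L[2][0] = (2) / L[0][0] = 2.
  L[2][1] = (6) / L[1][1] = 3.
Step 3: L[2][2] = √(4) = 2.

L[1][1] = 2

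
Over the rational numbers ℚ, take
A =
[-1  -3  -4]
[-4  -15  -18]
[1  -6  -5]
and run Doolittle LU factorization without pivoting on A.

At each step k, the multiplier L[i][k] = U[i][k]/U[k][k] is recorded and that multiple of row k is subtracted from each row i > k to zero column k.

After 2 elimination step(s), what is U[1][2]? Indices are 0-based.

k=0: U[0][0]=-1
  eliminate (1,0): mult=4, new row 1: (0, -3, -2); set L[1][0]=4
  eliminate (2,0): mult=-1, new row 2: (0, -9, -9); set L[2][0]=-1
k=1: U[1][1]=-3
  eliminate (2,1): mult=3, new row 2: (0, 0, -3); set L[2][1]=3

U[1][2] = -2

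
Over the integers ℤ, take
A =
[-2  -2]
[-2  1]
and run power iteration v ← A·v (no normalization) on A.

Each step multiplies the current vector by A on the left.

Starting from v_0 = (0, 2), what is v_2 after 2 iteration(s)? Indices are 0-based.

v_0 = (0, 2).
v_1 = A·v_0 = (-4, 2).
v_2 = A·v_1 = (4, 10).

v_2 = (4, 10)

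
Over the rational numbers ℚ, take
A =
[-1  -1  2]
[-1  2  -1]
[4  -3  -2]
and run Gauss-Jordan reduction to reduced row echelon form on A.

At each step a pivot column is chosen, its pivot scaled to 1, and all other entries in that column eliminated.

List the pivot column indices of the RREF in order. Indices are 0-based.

pivot columns: 0, 1, 2

pivot(0,0)=-1: scale R0 → (1, 1, -2)
  clear (1,0): R1 −= (-1)R0 → (0, 3, -3)
  clear (2,0): R2 −= (4)R0 → (0, -7, 6)
pivot(1,1)=3: scale R1 → (0, 1, -1)
  clear (0,1): R0 −= (1)R1 → (1, 0, -1)
  clear (2,1): R2 −= (-7)R1 → (0, 0, -1)
pivot(2,2)=-1: scale R2 → (0, 0, 1)
  clear (0,2): R0 −= (-1)R2 → (1, 0, 0)
  clear (1,2): R1 −= (-1)R2 → (0, 1, 0)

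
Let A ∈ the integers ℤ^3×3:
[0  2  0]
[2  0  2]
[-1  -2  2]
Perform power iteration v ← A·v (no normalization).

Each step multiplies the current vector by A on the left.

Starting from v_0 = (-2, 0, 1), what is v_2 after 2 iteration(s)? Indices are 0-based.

v_2 = (-4, 8, 12)

v_0 = (-2, 0, 1).
v_1 = A·v_0 = (0, -2, 4).
v_2 = A·v_1 = (-4, 8, 12).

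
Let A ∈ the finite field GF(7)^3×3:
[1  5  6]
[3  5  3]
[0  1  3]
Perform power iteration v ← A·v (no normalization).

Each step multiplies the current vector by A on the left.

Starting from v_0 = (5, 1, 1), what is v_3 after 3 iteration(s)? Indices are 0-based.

v_0 = (5, 1, 1).
v_1 = A·v_0 = (2, 2, 4).
v_2 = A·v_1 = (1, 0, 0).
v_3 = A·v_2 = (1, 3, 0).

v_3 = (1, 3, 0)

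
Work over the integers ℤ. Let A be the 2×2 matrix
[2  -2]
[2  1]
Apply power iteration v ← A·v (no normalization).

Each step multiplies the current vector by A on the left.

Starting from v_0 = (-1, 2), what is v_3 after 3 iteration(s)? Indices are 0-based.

v_3 = (0, -36)

v_0 = (-1, 2).
v_1 = A·v_0 = (-6, 0).
v_2 = A·v_1 = (-12, -12).
v_3 = A·v_2 = (0, -36).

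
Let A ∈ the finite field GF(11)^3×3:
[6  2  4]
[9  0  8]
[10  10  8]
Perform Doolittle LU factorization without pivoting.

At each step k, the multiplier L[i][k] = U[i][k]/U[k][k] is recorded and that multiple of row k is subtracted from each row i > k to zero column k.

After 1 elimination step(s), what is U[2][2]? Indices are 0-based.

k=0: U[0][0]=6
  eliminate (1,0): mult=7, new row 1: (0, 8, 2); set L[1][0]=7
  eliminate (2,0): mult=9, new row 2: (0, 3, 5); set L[2][0]=9

U[2][2] = 5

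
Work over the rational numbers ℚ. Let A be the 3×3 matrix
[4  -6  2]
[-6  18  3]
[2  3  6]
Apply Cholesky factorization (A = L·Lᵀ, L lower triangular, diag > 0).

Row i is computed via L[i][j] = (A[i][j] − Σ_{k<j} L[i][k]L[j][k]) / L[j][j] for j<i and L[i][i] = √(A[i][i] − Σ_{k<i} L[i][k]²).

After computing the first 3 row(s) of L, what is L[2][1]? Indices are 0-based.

L[2][1] = 2

Step 1: L[0][0] = √(4) = 2.
  L[1][0] = (-6) / L[0][0] = -3.
Step 2: L[1][1] = √(9) = 3.
  L[2][0] = (2) / L[0][0] = 1.
  L[2][1] = (6) / L[1][1] = 2.
Step 3: L[2][2] = √(1) = 1.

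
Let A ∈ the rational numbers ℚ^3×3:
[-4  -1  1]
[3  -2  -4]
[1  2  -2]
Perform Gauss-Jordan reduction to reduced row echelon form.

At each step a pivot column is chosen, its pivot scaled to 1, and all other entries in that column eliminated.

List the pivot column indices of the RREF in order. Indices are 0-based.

pivot columns: 0, 1, 2

step 1: normalize row 0 (÷-4) = (1, 1/4, -1/4)
  row 1: subtract 3×row0 = (0, -11/4, -13/4)
  row 2: subtract 1×row0 = (0, 7/4, -7/4)
step 2: normalize row 1 (÷-11/4) = (0, 1, 13/11)
  row 0: subtract 1/4×row1 = (1, 0, -6/11)
  row 2: subtract 7/4×row1 = (0, 0, -42/11)
step 3: normalize row 2 (÷-42/11) = (0, 0, 1)
  row 0: subtract -6/11×row2 = (1, 0, 0)
  row 1: subtract 13/11×row2 = (0, 1, 0)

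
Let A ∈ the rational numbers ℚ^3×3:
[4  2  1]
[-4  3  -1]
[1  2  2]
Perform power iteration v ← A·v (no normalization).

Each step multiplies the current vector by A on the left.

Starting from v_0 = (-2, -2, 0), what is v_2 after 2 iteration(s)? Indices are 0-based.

v_0 = (-2, -2, 0).
v_1 = A·v_0 = (-12, 2, -6).
v_2 = A·v_1 = (-50, 60, -20).

v_2 = (-50, 60, -20)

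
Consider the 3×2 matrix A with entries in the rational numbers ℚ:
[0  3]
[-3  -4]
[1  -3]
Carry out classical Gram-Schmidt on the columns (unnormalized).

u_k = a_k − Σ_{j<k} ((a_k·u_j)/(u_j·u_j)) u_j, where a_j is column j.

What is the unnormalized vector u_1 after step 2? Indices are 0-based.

u_1 = (3, -13/10, -39/10)

Step 1: u_0 = a_0 = (0, -3, 1).
Step 2: u_1 = a_1 − (9/10)·u_0 = (3, -13/10, -39/10).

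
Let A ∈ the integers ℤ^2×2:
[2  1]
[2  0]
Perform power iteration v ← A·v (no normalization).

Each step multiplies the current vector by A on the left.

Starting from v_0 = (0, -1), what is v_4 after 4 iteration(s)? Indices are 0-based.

v_4 = (-16, -12)

v_0 = (0, -1).
v_1 = A·v_0 = (-1, 0).
v_2 = A·v_1 = (-2, -2).
v_3 = A·v_2 = (-6, -4).
v_4 = A·v_3 = (-16, -12).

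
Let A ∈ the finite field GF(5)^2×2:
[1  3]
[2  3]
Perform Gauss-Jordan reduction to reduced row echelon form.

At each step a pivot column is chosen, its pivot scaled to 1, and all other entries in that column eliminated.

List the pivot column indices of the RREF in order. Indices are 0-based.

pivot columns: 0, 1

pivot(0,0)=1: scale R0 → (1, 3)
  clear (1,0): R1 −= (2)R0 → (0, 2)
pivot(1,1)=2: scale R1 → (0, 1)
  clear (0,1): R0 −= (3)R1 → (1, 0)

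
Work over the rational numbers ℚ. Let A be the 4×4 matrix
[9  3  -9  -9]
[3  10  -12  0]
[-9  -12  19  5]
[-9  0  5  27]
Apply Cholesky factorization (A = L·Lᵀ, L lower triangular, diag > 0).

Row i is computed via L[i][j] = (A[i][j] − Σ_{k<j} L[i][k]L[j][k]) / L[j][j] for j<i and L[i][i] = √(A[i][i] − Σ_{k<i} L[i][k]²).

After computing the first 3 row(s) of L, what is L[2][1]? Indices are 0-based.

Step 1: L[0][0] = √(9) = 3.
  L[1][0] = (3) / L[0][0] = 1.
Step 2: L[1][1] = √(9) = 3.
  L[2][0] = (-9) / L[0][0] = -3.
  L[2][1] = (-9) / L[1][1] = -3.
Step 3: L[2][2] = √(1) = 1.

L[2][1] = -3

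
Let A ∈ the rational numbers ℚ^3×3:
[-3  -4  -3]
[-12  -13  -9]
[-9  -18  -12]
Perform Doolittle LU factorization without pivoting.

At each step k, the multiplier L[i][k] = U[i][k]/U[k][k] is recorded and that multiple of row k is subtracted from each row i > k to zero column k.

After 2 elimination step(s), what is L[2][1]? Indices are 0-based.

L[2][1] = -2

k=0: U[0][0]=-3
  eliminate (1,0): mult=4, new row 1: (0, 3, 3); set L[1][0]=4
  eliminate (2,0): mult=3, new row 2: (0, -6, -3); set L[2][0]=3
k=1: U[1][1]=3
  eliminate (2,1): mult=-2, new row 2: (0, 0, 3); set L[2][1]=-2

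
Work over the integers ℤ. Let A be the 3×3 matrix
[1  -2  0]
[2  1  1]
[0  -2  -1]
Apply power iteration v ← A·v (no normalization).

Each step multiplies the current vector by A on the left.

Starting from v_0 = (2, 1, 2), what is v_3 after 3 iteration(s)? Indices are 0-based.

v_0 = (2, 1, 2).
v_1 = A·v_0 = (0, 7, -4).
v_2 = A·v_1 = (-14, 3, -10).
v_3 = A·v_2 = (-20, -35, 4).

v_3 = (-20, -35, 4)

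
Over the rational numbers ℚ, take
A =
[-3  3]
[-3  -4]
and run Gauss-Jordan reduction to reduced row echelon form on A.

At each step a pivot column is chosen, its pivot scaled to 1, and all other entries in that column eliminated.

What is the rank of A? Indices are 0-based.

rank = 2

pivot(0,0)=-3: scale R0 → (1, -1)
  clear (1,0): R1 −= (-3)R0 → (0, -7)
pivot(1,1)=-7: scale R1 → (0, 1)
  clear (0,1): R0 −= (-1)R1 → (1, 0)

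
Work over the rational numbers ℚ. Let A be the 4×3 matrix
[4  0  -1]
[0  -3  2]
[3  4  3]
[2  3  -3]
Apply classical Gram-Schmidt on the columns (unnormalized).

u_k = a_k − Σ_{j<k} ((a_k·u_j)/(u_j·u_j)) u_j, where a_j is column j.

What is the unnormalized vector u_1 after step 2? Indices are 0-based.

Step 1: u_0 = a_0 = (4, 0, 3, 2).
Step 2: u_1 = a_1 − (18/29)·u_0 = (-72/29, -3, 62/29, 51/29).

u_1 = (-72/29, -3, 62/29, 51/29)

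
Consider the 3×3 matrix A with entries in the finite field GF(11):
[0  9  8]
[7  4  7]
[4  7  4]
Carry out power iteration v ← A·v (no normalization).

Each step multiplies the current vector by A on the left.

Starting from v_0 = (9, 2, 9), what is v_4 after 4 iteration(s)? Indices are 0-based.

v_4 = (1, 9, 2)

v_0 = (9, 2, 9).
v_1 = A·v_0 = (2, 2, 9).
v_2 = A·v_1 = (2, 8, 3).
v_3 = A·v_2 = (8, 1, 10).
v_4 = A·v_3 = (1, 9, 2).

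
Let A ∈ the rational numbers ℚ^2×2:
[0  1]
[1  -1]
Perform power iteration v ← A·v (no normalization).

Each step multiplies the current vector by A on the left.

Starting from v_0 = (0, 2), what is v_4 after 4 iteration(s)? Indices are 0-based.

v_0 = (0, 2).
v_1 = A·v_0 = (2, -2).
v_2 = A·v_1 = (-2, 4).
v_3 = A·v_2 = (4, -6).
v_4 = A·v_3 = (-6, 10).

v_4 = (-6, 10)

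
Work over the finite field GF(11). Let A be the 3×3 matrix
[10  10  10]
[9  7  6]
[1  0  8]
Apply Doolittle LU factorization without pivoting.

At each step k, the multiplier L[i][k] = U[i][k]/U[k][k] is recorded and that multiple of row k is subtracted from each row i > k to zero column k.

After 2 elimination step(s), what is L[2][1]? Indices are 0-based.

L[2][1] = 6

[col 0] pivot 10
  R1 -= 2*R0 → (0, 9, 8)  (L[1][0] := 2)
  R2 -= 10*R0 → (0, 10, 7)  (L[2][0] := 10)
[col 1] pivot 9
  R2 -= 6*R1 → (0, 0, 3)  (L[2][1] := 6)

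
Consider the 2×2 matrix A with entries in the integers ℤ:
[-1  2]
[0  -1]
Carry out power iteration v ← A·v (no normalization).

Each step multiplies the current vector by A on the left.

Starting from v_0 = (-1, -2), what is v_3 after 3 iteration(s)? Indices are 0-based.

v_3 = (-11, 2)

v_0 = (-1, -2).
v_1 = A·v_0 = (-3, 2).
v_2 = A·v_1 = (7, -2).
v_3 = A·v_2 = (-11, 2).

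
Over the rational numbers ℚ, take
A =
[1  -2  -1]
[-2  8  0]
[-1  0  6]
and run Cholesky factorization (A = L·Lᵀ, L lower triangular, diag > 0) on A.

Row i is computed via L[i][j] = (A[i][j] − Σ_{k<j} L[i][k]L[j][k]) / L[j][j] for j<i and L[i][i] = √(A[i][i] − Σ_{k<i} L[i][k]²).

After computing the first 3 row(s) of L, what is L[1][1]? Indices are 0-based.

L[1][1] = 2

Step 1: L[0][0] = √(1) = 1.
  L[1][0] = (-2) / L[0][0] = -2.
Step 2: L[1][1] = √(4) = 2.
  L[2][0] = (-1) / L[0][0] = -1.
  L[2][1] = (-2) / L[1][1] = -1.
Step 3: L[2][2] = √(4) = 2.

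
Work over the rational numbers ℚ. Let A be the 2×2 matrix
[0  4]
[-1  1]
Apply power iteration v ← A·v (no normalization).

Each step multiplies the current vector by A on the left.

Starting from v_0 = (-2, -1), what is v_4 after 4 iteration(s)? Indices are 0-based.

v_4 = (4, -19)

v_0 = (-2, -1).
v_1 = A·v_0 = (-4, 1).
v_2 = A·v_1 = (4, 5).
v_3 = A·v_2 = (20, 1).
v_4 = A·v_3 = (4, -19).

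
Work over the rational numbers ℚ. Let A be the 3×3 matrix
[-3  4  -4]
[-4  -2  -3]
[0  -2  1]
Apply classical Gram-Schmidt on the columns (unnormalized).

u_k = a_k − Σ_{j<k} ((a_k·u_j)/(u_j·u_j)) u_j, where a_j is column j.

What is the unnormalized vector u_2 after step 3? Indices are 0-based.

Step 1: u_0 = a_0 = (-3, -4, 0).
Step 2: u_1 = a_1 − (-4/25)·u_0 = (88/25, -66/25, -2).
Step 3: u_2 = a_2 − (24/25)·u_0 − (-51/146)·u_1 = (8/73, -6/73, 22/73).

u_2 = (8/73, -6/73, 22/73)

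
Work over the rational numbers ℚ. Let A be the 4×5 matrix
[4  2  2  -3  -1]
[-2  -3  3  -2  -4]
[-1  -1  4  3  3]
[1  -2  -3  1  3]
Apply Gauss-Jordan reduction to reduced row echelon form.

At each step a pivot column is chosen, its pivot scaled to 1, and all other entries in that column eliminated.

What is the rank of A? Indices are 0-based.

pivot(0,0)=4: scale R0 → (1, 1/2, 1/2, -3/4, -1/4)
  clear (1,0): R1 −= (-2)R0 → (0, -2, 4, -7/2, -9/2)
  clear (2,0): R2 −= (-1)R0 → (0, -1/2, 9/2, 9/4, 11/4)
  clear (3,0): R3 −= (1)R0 → (0, -5/2, -7/2, 7/4, 13/4)
pivot(1,1)=-2: scale R1 → (0, 1, -2, 7/4, 9/4)
  clear (0,1): R0 −= (1/2)R1 → (1, 0, 3/2, -13/8, -11/8)
  clear (2,1): R2 −= (-1/2)R1 → (0, 0, 7/2, 25/8, 31/8)
  clear (3,1): R3 −= (-5/2)R1 → (0, 0, -17/2, 49/8, 71/8)
pivot(2,2)=7/2: scale R2 → (0, 0, 1, 25/28, 31/28)
  clear (0,2): R0 −= (3/2)R2 → (1, 0, 0, -83/28, -85/28)
  clear (1,2): R1 −= (-2)R2 → (0, 1, 0, 99/28, 125/28)
  clear (3,2): R3 −= (-17/2)R2 → (0, 0, 0, 96/7, 128/7)
pivot(3,3)=96/7: scale R3 → (0, 0, 0, 1, 4/3)
  clear (0,3): R0 −= (-83/28)R3 → (1, 0, 0, 0, 11/12)
  clear (1,3): R1 −= (99/28)R3 → (0, 1, 0, 0, -1/4)
  clear (2,3): R2 −= (25/28)R3 → (0, 0, 1, 0, -1/12)

rank = 4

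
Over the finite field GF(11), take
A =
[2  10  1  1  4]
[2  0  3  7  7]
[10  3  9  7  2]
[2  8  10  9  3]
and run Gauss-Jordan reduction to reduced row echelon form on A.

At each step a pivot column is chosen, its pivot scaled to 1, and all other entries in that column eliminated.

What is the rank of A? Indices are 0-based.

rank = 4

step 1: normalize row 0 (÷2) = (1, 5, 6, 6, 2)
  row 1: subtract 2×row0 = (0, 1, 2, 6, 3)
  row 2: subtract 10×row0 = (0, 8, 4, 2, 4)
  row 3: subtract 2×row0 = (0, 9, 9, 8, 10)
step 2: normalize row 1 (÷1) = (0, 1, 2, 6, 3)
  row 0: subtract 5×row1 = (1, 0, 7, 9, 9)
  row 2: subtract 8×row1 = (0, 0, 10, 9, 2)
  row 3: subtract 9×row1 = (0, 0, 2, 9, 5)
step 3: normalize row 2 (÷10) = (0, 0, 1, 2, 9)
  row 0: subtract 7×row2 = (1, 0, 0, 6, 1)
  row 1: subtract 2×row2 = (0, 1, 0, 2, 7)
  row 3: subtract 2×row2 = (0, 0, 0, 5, 9)
step 4: normalize row 3 (÷5) = (0, 0, 0, 1, 4)
  row 0: subtract 6×row3 = (1, 0, 0, 0, 10)
  row 1: subtract 2×row3 = (0, 1, 0, 0, 10)
  row 2: subtract 2×row3 = (0, 0, 1, 0, 1)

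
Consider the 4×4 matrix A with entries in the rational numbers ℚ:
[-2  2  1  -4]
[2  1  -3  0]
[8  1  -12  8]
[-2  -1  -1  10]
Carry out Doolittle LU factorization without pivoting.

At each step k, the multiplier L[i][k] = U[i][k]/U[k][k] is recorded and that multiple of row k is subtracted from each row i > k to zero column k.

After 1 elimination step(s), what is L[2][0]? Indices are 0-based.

[col 0] pivot -2
  R1 -= -1*R0 → (0, 3, -2, -4)  (L[1][0] := -1)
  R2 -= -4*R0 → (0, 9, -8, -8)  (L[2][0] := -4)
  R3 -= 1*R0 → (0, -3, -2, 14)  (L[3][0] := 1)

L[2][0] = -4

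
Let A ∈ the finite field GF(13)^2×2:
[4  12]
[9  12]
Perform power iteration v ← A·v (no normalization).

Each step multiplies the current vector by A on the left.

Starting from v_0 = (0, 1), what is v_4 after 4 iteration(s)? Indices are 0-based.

v_0 = (0, 1).
v_1 = A·v_0 = (12, 12).
v_2 = A·v_1 = (10, 5).
v_3 = A·v_2 = (9, 7).
v_4 = A·v_3 = (3, 9).

v_4 = (3, 9)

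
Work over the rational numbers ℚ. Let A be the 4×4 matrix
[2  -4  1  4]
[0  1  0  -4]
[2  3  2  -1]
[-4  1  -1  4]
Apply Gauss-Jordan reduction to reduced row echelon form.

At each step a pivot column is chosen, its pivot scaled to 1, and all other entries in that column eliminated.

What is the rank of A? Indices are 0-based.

rank = 4

[1] R0 /= 2  ⇒  (1, -2, 1/2, 2)
     R2 -= 2·R0  ⇒  (0, 7, 1, -5)
     R3 -= -4·R0  ⇒  (0, -7, 1, 12)
[2] R1 /= 1  ⇒  (0, 1, 0, -4)
     R0 -= -2·R1  ⇒  (1, 0, 1/2, -6)
     R2 -= 7·R1  ⇒  (0, 0, 1, 23)
     R3 -= -7·R1  ⇒  (0, 0, 1, -16)
[3] R2 /= 1  ⇒  (0, 0, 1, 23)
     R0 -= 1/2·R2  ⇒  (1, 0, 0, -35/2)
     R3 -= 1·R2  ⇒  (0, 0, 0, -39)
[4] R3 /= -39  ⇒  (0, 0, 0, 1)
     R0 -= -35/2·R3  ⇒  (1, 0, 0, 0)
     R1 -= -4·R3  ⇒  (0, 1, 0, 0)
     R2 -= 23·R3  ⇒  (0, 0, 1, 0)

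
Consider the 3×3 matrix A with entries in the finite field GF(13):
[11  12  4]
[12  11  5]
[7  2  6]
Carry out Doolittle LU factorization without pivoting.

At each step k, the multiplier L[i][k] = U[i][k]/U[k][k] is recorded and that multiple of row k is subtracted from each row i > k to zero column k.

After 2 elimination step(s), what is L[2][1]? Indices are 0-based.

L[2][1] = 1

k=0: U[0][0]=11
  eliminate (1,0): mult=7, new row 1: (0, 5, 3); set L[1][0]=7
  eliminate (2,0): mult=3, new row 2: (0, 5, 7); set L[2][0]=3
k=1: U[1][1]=5
  eliminate (2,1): mult=1, new row 2: (0, 0, 4); set L[2][1]=1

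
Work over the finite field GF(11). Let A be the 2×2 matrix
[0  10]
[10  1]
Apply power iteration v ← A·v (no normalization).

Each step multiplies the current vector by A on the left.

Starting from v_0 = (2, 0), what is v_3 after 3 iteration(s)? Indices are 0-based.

v_3 = (2, 7)

v_0 = (2, 0).
v_1 = A·v_0 = (0, 9).
v_2 = A·v_1 = (2, 9).
v_3 = A·v_2 = (2, 7).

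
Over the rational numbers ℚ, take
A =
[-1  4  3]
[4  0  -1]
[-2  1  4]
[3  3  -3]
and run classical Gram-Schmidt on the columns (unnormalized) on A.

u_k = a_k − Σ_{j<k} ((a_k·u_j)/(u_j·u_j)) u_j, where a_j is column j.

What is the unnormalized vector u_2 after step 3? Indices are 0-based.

Step 1: u_0 = a_0 = (-1, 4, -2, 3).
Step 2: u_1 = a_1 − (1/10)·u_0 = (41/10, -2/5, 6/5, 27/10).
Step 3: u_2 = a_2 − (-4/5)·u_0 − (94/257)·u_1 = (180/257, 603/257, 504/257, -408/257).

u_2 = (180/257, 603/257, 504/257, -408/257)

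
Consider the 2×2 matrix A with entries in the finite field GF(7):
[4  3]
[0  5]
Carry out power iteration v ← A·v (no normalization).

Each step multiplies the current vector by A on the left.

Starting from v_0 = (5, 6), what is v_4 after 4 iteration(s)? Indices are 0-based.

v_0 = (5, 6).
v_1 = A·v_0 = (3, 2).
v_2 = A·v_1 = (4, 3).
v_3 = A·v_2 = (4, 1).
v_4 = A·v_3 = (5, 5).

v_4 = (5, 5)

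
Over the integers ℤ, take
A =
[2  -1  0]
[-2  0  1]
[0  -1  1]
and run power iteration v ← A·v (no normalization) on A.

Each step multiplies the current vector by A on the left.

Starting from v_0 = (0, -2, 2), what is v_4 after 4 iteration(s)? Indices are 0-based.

v_4 = (10, -6, 4)

v_0 = (0, -2, 2).
v_1 = A·v_0 = (2, 2, 4).
v_2 = A·v_1 = (2, 0, 2).
v_3 = A·v_2 = (4, -2, 2).
v_4 = A·v_3 = (10, -6, 4).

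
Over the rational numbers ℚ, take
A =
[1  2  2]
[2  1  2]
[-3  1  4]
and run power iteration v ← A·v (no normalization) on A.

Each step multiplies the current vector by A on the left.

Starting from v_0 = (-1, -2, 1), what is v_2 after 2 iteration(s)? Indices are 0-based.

v_2 = (3, 2, 27)

v_0 = (-1, -2, 1).
v_1 = A·v_0 = (-3, -2, 5).
v_2 = A·v_1 = (3, 2, 27).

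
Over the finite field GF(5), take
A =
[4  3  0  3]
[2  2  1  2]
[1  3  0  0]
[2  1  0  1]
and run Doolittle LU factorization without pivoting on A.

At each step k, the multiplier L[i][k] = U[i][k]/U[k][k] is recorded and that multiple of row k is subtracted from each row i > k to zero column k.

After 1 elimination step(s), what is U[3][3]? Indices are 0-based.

U[3][3] = 2

Step 1: pivot at (0,0) is 4.
  row1 ← row1 − (3)·row0  ⇒  L[1][0]=3, U row1=(0, 3, 1, 3)
  row2 ← row2 − (4)·row0  ⇒  L[2][0]=4, U row2=(0, 1, 0, 3)
  row3 ← row3 − (3)·row0  ⇒  L[3][0]=3, U row3=(0, 2, 0, 2)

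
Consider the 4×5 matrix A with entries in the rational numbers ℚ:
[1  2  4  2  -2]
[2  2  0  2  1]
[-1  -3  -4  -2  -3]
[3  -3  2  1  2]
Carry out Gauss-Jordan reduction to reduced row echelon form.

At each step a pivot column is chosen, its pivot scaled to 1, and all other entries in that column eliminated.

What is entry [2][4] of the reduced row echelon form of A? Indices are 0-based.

pivot(0,0)=1: scale R0 → (1, 2, 4, 2, -2)
  clear (1,0): R1 −= (2)R0 → (0, -2, -8, -2, 5)
  clear (2,0): R2 −= (-1)R0 → (0, -1, 0, 0, -5)
  clear (3,0): R3 −= (3)R0 → (0, -9, -10, -5, 8)
pivot(1,1)=-2: scale R1 → (0, 1, 4, 1, -5/2)
  clear (0,1): R0 −= (2)R1 → (1, 0, -4, 0, 3)
  clear (2,1): R2 −= (-1)R1 → (0, 0, 4, 1, -15/2)
  clear (3,1): R3 −= (-9)R1 → (0, 0, 26, 4, -29/2)
pivot(2,2)=4: scale R2 → (0, 0, 1, 1/4, -15/8)
  clear (0,2): R0 −= (-4)R2 → (1, 0, 0, 1, -9/2)
  clear (1,2): R1 −= (4)R2 → (0, 1, 0, 0, 5)
  clear (3,2): R3 −= (26)R2 → (0, 0, 0, -5/2, 137/4)
pivot(3,3)=-5/2: scale R3 → (0, 0, 0, 1, -137/10)
  clear (0,3): R0 −= (1)R3 → (1, 0, 0, 0, 46/5)
  clear (2,3): R2 −= (1/4)R3 → (0, 0, 1, 0, 31/20)

M[2][4] = 31/20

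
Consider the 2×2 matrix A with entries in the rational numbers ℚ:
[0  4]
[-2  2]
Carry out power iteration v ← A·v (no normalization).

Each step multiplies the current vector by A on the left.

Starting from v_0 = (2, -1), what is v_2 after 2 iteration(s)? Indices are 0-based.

v_2 = (-24, -4)

v_0 = (2, -1).
v_1 = A·v_0 = (-4, -6).
v_2 = A·v_1 = (-24, -4).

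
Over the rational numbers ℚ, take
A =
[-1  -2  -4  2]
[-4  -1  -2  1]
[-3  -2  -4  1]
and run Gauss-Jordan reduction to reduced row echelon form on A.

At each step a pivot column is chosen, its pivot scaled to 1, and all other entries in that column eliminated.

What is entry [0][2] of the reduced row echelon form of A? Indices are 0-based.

pivot(0,0)=-1: scale R0 → (1, 2, 4, -2)
  clear (1,0): R1 −= (-4)R0 → (0, 7, 14, -7)
  clear (2,0): R2 −= (-3)R0 → (0, 4, 8, -5)
pivot(1,1)=7: scale R1 → (0, 1, 2, -1)
  clear (0,1): R0 −= (2)R1 → (1, 0, 0, 0)
  clear (2,1): R2 −= (4)R1 → (0, 0, 0, -1)
col 2: no nonzero at/below row 2; advance.
pivot(2,3)=-1: scale R2 → (0, 0, 0, 1)
  clear (1,3): R1 −= (-1)R2 → (0, 1, 2, 0)

M[0][2] = 0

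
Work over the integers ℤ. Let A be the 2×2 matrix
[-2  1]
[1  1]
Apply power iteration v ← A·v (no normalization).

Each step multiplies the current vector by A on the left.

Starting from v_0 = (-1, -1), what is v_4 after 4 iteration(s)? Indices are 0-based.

v_4 = (-19, 2)

v_0 = (-1, -1).
v_1 = A·v_0 = (1, -2).
v_2 = A·v_1 = (-4, -1).
v_3 = A·v_2 = (7, -5).
v_4 = A·v_3 = (-19, 2).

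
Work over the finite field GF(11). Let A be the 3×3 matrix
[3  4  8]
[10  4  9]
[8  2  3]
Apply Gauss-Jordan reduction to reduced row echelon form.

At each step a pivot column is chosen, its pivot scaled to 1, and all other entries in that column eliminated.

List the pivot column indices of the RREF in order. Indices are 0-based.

pivot columns: 0, 1, 2

step 1: normalize row 0 (÷3) = (1, 5, 10)
  row 1: subtract 10×row0 = (0, 9, 8)
  row 2: subtract 8×row0 = (0, 6, 0)
step 2: normalize row 1 (÷9) = (0, 1, 7)
  row 0: subtract 5×row1 = (1, 0, 8)
  row 2: subtract 6×row1 = (0, 0, 2)
step 3: normalize row 2 (÷2) = (0, 0, 1)
  row 0: subtract 8×row2 = (1, 0, 0)
  row 1: subtract 7×row2 = (0, 1, 0)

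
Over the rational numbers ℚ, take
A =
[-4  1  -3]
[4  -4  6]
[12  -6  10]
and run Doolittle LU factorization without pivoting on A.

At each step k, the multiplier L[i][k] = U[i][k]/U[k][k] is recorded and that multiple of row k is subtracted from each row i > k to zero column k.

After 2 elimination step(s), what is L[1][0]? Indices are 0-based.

L[1][0] = -1

[col 0] pivot -4
  R1 -= -1*R0 → (0, -3, 3)  (L[1][0] := -1)
  R2 -= -3*R0 → (0, -3, 1)  (L[2][0] := -3)
[col 1] pivot -3
  R2 -= 1*R1 → (0, 0, -2)  (L[2][1] := 1)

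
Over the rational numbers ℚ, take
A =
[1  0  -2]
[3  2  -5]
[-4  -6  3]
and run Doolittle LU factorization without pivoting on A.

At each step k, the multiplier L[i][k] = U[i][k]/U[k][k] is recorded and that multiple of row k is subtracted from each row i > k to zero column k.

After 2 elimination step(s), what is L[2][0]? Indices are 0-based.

L[2][0] = -4

Step 1: pivot at (0,0) is 1.
  row1 ← row1 − (3)·row0  ⇒  L[1][0]=3, U row1=(0, 2, 1)
  row2 ← row2 − (-4)·row0  ⇒  L[2][0]=-4, U row2=(0, -6, -5)
Step 2: pivot at (1,1) is 2.
  row2 ← row2 − (-3)·row1  ⇒  L[2][1]=-3, U row2=(0, 0, -2)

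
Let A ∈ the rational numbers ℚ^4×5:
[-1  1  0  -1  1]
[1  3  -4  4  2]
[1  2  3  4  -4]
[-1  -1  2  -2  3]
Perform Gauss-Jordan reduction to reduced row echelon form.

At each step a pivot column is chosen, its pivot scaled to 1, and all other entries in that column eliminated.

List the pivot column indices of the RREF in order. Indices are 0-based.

[1] R0 /= -1  ⇒  (1, -1, 0, 1, -1)
     R1 -= 1·R0  ⇒  (0, 4, -4, 3, 3)
     R2 -= 1·R0  ⇒  (0, 3, 3, 3, -3)
     R3 -= -1·R0  ⇒  (0, -2, 2, -1, 2)
[2] R1 /= 4  ⇒  (0, 1, -1, 3/4, 3/4)
     R0 -= -1·R1  ⇒  (1, 0, -1, 7/4, -1/4)
     R2 -= 3·R1  ⇒  (0, 0, 6, 3/4, -21/4)
     R3 -= -2·R1  ⇒  (0, 0, 0, 1/2, 7/2)
[3] R2 /= 6  ⇒  (0, 0, 1, 1/8, -7/8)
     R0 -= -1·R2  ⇒  (1, 0, 0, 15/8, -9/8)
     R1 -= -1·R2  ⇒  (0, 1, 0, 7/8, -1/8)
[4] R3 /= 1/2  ⇒  (0, 0, 0, 1, 7)
     R0 -= 15/8·R3  ⇒  (1, 0, 0, 0, -57/4)
     R1 -= 7/8·R3  ⇒  (0, 1, 0, 0, -25/4)
     R2 -= 1/8·R3  ⇒  (0, 0, 1, 0, -7/4)

pivot columns: 0, 1, 2, 3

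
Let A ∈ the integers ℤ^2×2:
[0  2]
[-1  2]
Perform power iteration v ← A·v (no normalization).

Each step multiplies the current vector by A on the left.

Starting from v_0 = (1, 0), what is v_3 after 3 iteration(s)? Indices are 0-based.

v_0 = (1, 0).
v_1 = A·v_0 = (0, -1).
v_2 = A·v_1 = (-2, -2).
v_3 = A·v_2 = (-4, -2).

v_3 = (-4, -2)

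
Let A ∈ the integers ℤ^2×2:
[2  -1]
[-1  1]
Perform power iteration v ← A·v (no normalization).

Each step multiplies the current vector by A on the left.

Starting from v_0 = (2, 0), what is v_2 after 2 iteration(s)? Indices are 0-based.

v_2 = (10, -6)

v_0 = (2, 0).
v_1 = A·v_0 = (4, -2).
v_2 = A·v_1 = (10, -6).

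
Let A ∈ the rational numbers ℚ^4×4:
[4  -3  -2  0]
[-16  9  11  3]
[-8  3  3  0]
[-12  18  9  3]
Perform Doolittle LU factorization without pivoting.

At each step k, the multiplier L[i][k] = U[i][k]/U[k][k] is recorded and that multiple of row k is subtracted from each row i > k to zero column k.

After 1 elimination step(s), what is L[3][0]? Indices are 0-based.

L[3][0] = -3

Step 1: pivot at (0,0) is 4.
  row1 ← row1 − (-4)·row0  ⇒  L[1][0]=-4, U row1=(0, -3, 3, 3)
  row2 ← row2 − (-2)·row0  ⇒  L[2][0]=-2, U row2=(0, -3, -1, 0)
  row3 ← row3 − (-3)·row0  ⇒  L[3][0]=-3, U row3=(0, 9, 3, 3)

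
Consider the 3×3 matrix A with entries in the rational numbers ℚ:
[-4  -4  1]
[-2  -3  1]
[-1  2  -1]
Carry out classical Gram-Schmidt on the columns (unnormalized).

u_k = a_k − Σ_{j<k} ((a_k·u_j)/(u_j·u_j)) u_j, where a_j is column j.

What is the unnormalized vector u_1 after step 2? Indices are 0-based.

Step 1: u_0 = a_0 = (-4, -2, -1).
Step 2: u_1 = a_1 − (20/21)·u_0 = (-4/21, -23/21, 62/21).

u_1 = (-4/21, -23/21, 62/21)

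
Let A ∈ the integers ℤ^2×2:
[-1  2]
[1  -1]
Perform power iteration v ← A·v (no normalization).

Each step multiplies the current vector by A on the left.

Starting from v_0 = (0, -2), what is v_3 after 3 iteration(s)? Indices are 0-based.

v_3 = (-20, 14)

v_0 = (0, -2).
v_1 = A·v_0 = (-4, 2).
v_2 = A·v_1 = (8, -6).
v_3 = A·v_2 = (-20, 14).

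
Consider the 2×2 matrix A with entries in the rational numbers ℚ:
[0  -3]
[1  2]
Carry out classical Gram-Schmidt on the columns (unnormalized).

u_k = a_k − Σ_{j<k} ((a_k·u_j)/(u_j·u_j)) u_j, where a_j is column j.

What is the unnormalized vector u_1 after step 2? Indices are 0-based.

u_1 = (-3, 0)

Step 1: u_0 = a_0 = (0, 1).
Step 2: u_1 = a_1 − (2)·u_0 = (-3, 0).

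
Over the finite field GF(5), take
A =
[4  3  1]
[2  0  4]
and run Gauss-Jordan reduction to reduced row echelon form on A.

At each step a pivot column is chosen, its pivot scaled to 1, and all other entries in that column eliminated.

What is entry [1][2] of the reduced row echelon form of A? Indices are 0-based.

step 1: normalize row 0 (÷4) = (1, 2, 4)
  row 1: subtract 2×row0 = (0, 1, 1)
step 2: normalize row 1 (÷1) = (0, 1, 1)
  row 0: subtract 2×row1 = (1, 0, 2)

M[1][2] = 1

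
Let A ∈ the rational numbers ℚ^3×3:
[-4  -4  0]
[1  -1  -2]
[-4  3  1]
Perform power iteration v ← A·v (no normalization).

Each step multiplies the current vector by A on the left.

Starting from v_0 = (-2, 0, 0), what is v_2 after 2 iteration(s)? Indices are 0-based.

v_0 = (-2, 0, 0).
v_1 = A·v_0 = (8, -2, 8).
v_2 = A·v_1 = (-24, -6, -30).

v_2 = (-24, -6, -30)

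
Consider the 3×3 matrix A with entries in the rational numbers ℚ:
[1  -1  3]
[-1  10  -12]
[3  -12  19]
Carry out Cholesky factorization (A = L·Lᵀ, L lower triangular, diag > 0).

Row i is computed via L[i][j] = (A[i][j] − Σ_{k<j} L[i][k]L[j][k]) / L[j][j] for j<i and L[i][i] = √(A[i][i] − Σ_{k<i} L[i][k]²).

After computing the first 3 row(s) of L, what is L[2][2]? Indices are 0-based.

Step 1: L[0][0] = √(1) = 1.
  L[1][0] = (-1) / L[0][0] = -1.
Step 2: L[1][1] = √(9) = 3.
  L[2][0] = (3) / L[0][0] = 3.
  L[2][1] = (-9) / L[1][1] = -3.
Step 3: L[2][2] = √(1) = 1.

L[2][2] = 1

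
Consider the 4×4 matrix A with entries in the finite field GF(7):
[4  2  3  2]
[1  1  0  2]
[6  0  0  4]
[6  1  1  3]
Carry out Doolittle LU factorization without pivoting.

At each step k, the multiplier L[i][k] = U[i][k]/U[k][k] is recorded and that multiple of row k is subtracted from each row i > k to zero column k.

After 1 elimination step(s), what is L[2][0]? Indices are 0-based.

L[2][0] = 5

k=0: U[0][0]=4
  eliminate (1,0): mult=2, new row 1: (0, 4, 1, 5); set L[1][0]=2
  eliminate (2,0): mult=5, new row 2: (0, 4, 6, 1); set L[2][0]=5
  eliminate (3,0): mult=5, new row 3: (0, 5, 0, 0); set L[3][0]=5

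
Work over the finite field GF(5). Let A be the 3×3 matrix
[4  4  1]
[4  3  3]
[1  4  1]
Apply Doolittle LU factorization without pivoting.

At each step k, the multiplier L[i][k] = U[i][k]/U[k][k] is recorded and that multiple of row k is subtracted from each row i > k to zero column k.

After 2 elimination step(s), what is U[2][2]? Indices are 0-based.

[col 0] pivot 4
  R1 -= 1*R0 → (0, 4, 2)  (L[1][0] := 1)
  R2 -= 4*R0 → (0, 3, 2)  (L[2][0] := 4)
[col 1] pivot 4
  R2 -= 2*R1 → (0, 0, 3)  (L[2][1] := 2)

U[2][2] = 3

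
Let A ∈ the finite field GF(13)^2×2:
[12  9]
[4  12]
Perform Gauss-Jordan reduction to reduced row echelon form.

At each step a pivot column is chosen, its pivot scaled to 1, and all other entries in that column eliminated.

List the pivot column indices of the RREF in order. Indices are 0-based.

pivot columns: 0, 1

pivot(0,0)=12: scale R0 → (1, 4)
  clear (1,0): R1 −= (4)R0 → (0, 9)
pivot(1,1)=9: scale R1 → (0, 1)
  clear (0,1): R0 −= (4)R1 → (1, 0)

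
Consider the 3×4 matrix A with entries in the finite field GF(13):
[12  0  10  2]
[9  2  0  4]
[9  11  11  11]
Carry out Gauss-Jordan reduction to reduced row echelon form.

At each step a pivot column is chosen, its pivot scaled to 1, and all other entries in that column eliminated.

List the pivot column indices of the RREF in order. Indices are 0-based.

pivot(0,0)=12: scale R0 → (1, 0, 3, 11)
  clear (1,0): R1 −= (9)R0 → (0, 2, 12, 9)
  clear (2,0): R2 −= (9)R0 → (0, 11, 10, 3)
pivot(1,1)=2: scale R1 → (0, 1, 6, 11)
  clear (2,1): R2 −= (11)R1 → (0, 0, 9, 12)
pivot(2,2)=9: scale R2 → (0, 0, 1, 10)
  clear (0,2): R0 −= (3)R2 → (1, 0, 0, 7)
  clear (1,2): R1 −= (6)R2 → (0, 1, 0, 3)

pivot columns: 0, 1, 2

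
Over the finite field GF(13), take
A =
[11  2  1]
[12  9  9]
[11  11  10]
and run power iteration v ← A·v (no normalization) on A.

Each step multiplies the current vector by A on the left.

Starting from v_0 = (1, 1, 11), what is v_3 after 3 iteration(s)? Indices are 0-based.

v_0 = (1, 1, 11).
v_1 = A·v_0 = (11, 3, 2).
v_2 = A·v_1 = (12, 8, 5).
v_3 = A·v_2 = (10, 1, 10).

v_3 = (10, 1, 10)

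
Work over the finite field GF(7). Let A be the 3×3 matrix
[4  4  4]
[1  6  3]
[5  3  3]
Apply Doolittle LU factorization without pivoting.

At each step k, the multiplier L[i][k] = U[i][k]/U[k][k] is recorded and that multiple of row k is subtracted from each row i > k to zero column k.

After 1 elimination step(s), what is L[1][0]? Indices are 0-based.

Step 1: pivot at (0,0) is 4.
  row1 ← row1 − (2)·row0  ⇒  L[1][0]=2, U row1=(0, 5, 2)
  row2 ← row2 − (3)·row0  ⇒  L[2][0]=3, U row2=(0, 5, 5)

L[1][0] = 2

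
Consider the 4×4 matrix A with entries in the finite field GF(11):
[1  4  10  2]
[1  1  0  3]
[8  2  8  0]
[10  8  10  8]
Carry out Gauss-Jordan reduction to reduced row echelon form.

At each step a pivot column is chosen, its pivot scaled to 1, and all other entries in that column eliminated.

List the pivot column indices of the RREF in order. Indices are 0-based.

pivot columns: 0, 1, 2, 3

pivot(0,0)=1: scale R0 → (1, 4, 10, 2)
  clear (1,0): R1 −= (1)R0 → (0, 8, 1, 1)
  clear (2,0): R2 −= (8)R0 → (0, 3, 5, 6)
  clear (3,0): R3 −= (10)R0 → (0, 1, 9, 10)
pivot(1,1)=8: scale R1 → (0, 1, 7, 7)
  clear (0,1): R0 −= (4)R1 → (1, 0, 4, 7)
  clear (2,1): R2 −= (3)R1 → (0, 0, 6, 7)
  clear (3,1): R3 −= (1)R1 → (0, 0, 2, 3)
pivot(2,2)=6: scale R2 → (0, 0, 1, 3)
  clear (0,2): R0 −= (4)R2 → (1, 0, 0, 6)
  clear (1,2): R1 −= (7)R2 → (0, 1, 0, 8)
  clear (3,2): R3 −= (2)R2 → (0, 0, 0, 8)
pivot(3,3)=8: scale R3 → (0, 0, 0, 1)
  clear (0,3): R0 −= (6)R3 → (1, 0, 0, 0)
  clear (1,3): R1 −= (8)R3 → (0, 1, 0, 0)
  clear (2,3): R2 −= (3)R3 → (0, 0, 1, 0)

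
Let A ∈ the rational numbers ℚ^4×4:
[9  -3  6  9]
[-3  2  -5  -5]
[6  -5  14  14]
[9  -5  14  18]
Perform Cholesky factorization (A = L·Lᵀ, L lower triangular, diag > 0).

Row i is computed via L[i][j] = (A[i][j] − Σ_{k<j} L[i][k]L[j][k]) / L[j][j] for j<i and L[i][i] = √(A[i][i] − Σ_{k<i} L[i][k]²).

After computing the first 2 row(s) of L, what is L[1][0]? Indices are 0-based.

L[1][0] = -1

Step 1: L[0][0] = √(9) = 3.
  L[1][0] = (-3) / L[0][0] = -1.
Step 2: L[1][1] = √(1) = 1.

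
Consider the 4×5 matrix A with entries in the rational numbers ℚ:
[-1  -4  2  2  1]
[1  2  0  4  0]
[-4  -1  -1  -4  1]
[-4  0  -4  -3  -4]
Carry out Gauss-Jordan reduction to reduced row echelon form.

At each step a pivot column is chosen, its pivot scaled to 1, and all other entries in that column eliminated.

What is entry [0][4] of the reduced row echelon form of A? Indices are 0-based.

M[0][4] = -7/10

pivot(0,0)=-1: scale R0 → (1, 4, -2, -2, -1)
  clear (1,0): R1 −= (1)R0 → (0, -2, 2, 6, 1)
  clear (2,0): R2 −= (-4)R0 → (0, 15, -9, -12, -3)
  clear (3,0): R3 −= (-4)R0 → (0, 16, -12, -11, -8)
pivot(1,1)=-2: scale R1 → (0, 1, -1, -3, -1/2)
  clear (0,1): R0 −= (4)R1 → (1, 0, 2, 10, 1)
  clear (2,1): R2 −= (15)R1 → (0, 0, 6, 33, 9/2)
  clear (3,1): R3 −= (16)R1 → (0, 0, 4, 37, 0)
pivot(2,2)=6: scale R2 → (0, 0, 1, 11/2, 3/4)
  clear (0,2): R0 −= (2)R2 → (1, 0, 0, -1, -1/2)
  clear (1,2): R1 −= (-1)R2 → (0, 1, 0, 5/2, 1/4)
  clear (3,2): R3 −= (4)R2 → (0, 0, 0, 15, -3)
pivot(3,3)=15: scale R3 → (0, 0, 0, 1, -1/5)
  clear (0,3): R0 −= (-1)R3 → (1, 0, 0, 0, -7/10)
  clear (1,3): R1 −= (5/2)R3 → (0, 1, 0, 0, 3/4)
  clear (2,3): R2 −= (11/2)R3 → (0, 0, 1, 0, 37/20)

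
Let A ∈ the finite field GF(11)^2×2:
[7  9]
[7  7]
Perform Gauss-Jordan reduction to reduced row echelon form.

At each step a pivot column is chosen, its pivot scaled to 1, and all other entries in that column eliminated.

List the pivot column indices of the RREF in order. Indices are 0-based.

step 1: normalize row 0 (÷7) = (1, 6)
  row 1: subtract 7×row0 = (0, 9)
step 2: normalize row 1 (÷9) = (0, 1)
  row 0: subtract 6×row1 = (1, 0)

pivot columns: 0, 1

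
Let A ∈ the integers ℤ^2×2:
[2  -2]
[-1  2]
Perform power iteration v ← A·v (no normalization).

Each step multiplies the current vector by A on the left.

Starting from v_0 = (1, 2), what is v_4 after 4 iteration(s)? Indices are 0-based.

v_4 = (-124, 88)

v_0 = (1, 2).
v_1 = A·v_0 = (-2, 3).
v_2 = A·v_1 = (-10, 8).
v_3 = A·v_2 = (-36, 26).
v_4 = A·v_3 = (-124, 88).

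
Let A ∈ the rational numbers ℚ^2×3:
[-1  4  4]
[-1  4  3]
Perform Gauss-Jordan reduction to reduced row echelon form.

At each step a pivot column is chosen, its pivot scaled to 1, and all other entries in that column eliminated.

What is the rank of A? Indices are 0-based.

rank = 2

pivot(0,0)=-1: scale R0 → (1, -4, -4)
  clear (1,0): R1 −= (-1)R0 → (0, 0, -1)
col 1: no nonzero at/below row 1; advance.
pivot(1,2)=-1: scale R1 → (0, 0, 1)
  clear (0,2): R0 −= (-4)R1 → (1, -4, 0)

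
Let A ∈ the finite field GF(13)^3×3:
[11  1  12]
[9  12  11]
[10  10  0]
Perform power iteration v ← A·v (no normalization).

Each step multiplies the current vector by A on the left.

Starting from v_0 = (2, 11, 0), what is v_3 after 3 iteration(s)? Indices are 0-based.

v_3 = (8, 4, 9)

v_0 = (2, 11, 0).
v_1 = A·v_0 = (7, 7, 0).
v_2 = A·v_1 = (6, 4, 10).
v_3 = A·v_2 = (8, 4, 9).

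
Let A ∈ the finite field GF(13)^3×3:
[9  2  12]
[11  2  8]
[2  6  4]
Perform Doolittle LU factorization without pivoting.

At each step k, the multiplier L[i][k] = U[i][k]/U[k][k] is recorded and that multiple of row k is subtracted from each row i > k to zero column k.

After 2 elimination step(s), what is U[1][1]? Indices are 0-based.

U[1][1] = 1

[col 0] pivot 9
  R1 -= 7*R0 → (0, 1, 2)  (L[1][0] := 7)
  R2 -= 6*R0 → (0, 7, 10)  (L[2][0] := 6)
[col 1] pivot 1
  R2 -= 7*R1 → (0, 0, 9)  (L[2][1] := 7)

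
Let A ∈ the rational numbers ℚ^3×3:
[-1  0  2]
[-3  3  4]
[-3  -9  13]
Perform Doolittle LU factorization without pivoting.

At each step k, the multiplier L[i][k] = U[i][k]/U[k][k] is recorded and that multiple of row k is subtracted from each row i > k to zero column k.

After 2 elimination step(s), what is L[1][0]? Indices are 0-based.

Step 1: pivot at (0,0) is -1.
  row1 ← row1 − (3)·row0  ⇒  L[1][0]=3, U row1=(0, 3, -2)
  row2 ← row2 − (3)·row0  ⇒  L[2][0]=3, U row2=(0, -9, 7)
Step 2: pivot at (1,1) is 3.
  row2 ← row2 − (-3)·row1  ⇒  L[2][1]=-3, U row2=(0, 0, 1)

L[1][0] = 3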